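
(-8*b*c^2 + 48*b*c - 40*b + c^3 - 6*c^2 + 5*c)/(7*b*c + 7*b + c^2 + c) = (-8*b*c^2 + 48*b*c - 40*b + c^3 - 6*c^2 + 5*c)/(7*b*c + 7*b + c^2 + c)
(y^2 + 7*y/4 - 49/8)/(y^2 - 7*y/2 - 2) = (-8*y^2 - 14*y + 49)/(4*(-2*y^2 + 7*y + 4))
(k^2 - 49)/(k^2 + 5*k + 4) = (k^2 - 49)/(k^2 + 5*k + 4)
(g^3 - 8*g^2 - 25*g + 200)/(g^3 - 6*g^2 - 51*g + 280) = (g + 5)/(g + 7)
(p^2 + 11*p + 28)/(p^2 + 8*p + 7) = (p + 4)/(p + 1)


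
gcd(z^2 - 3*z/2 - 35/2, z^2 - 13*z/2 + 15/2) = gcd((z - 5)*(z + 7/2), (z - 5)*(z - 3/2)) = z - 5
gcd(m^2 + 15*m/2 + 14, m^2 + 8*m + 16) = m + 4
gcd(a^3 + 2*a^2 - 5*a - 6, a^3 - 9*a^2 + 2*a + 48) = 1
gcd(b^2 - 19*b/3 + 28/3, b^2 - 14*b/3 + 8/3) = b - 4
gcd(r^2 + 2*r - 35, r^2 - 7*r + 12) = 1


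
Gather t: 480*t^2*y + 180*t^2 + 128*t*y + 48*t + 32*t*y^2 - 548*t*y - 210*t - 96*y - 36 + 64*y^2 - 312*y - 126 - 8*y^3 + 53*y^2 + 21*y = t^2*(480*y + 180) + t*(32*y^2 - 420*y - 162) - 8*y^3 + 117*y^2 - 387*y - 162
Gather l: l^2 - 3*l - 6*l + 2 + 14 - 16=l^2 - 9*l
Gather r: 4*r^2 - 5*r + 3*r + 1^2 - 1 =4*r^2 - 2*r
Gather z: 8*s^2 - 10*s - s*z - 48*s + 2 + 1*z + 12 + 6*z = 8*s^2 - 58*s + z*(7 - s) + 14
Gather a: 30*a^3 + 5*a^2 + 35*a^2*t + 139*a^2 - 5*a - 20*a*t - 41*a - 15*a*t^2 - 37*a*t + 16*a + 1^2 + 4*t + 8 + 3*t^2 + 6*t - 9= 30*a^3 + a^2*(35*t + 144) + a*(-15*t^2 - 57*t - 30) + 3*t^2 + 10*t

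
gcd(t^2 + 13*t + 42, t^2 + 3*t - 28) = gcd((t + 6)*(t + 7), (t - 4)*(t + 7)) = t + 7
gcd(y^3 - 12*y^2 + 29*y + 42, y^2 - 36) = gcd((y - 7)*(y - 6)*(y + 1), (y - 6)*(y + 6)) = y - 6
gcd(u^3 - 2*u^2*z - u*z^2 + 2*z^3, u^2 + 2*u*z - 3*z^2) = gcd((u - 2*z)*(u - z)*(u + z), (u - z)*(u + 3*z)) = -u + z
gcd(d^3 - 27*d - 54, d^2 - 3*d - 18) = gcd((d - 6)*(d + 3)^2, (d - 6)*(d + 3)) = d^2 - 3*d - 18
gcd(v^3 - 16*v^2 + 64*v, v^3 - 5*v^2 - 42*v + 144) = v - 8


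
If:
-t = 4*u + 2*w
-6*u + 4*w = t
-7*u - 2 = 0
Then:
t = 4/3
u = -2/7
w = -2/21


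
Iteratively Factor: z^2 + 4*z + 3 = (z + 1)*(z + 3)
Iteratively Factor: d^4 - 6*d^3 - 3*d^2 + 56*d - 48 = (d - 1)*(d^3 - 5*d^2 - 8*d + 48) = (d - 4)*(d - 1)*(d^2 - d - 12) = (d - 4)*(d - 1)*(d + 3)*(d - 4)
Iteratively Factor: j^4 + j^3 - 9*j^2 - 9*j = (j)*(j^3 + j^2 - 9*j - 9) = j*(j + 1)*(j^2 - 9) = j*(j + 1)*(j + 3)*(j - 3)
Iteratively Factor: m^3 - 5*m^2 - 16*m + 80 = (m - 5)*(m^2 - 16) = (m - 5)*(m - 4)*(m + 4)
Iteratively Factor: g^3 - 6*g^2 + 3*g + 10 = (g - 2)*(g^2 - 4*g - 5) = (g - 5)*(g - 2)*(g + 1)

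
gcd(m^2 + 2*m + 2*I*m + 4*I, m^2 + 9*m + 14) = m + 2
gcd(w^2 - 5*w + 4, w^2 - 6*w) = 1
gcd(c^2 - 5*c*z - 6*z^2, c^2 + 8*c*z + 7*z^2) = c + z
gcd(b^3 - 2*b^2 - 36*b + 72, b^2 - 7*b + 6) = b - 6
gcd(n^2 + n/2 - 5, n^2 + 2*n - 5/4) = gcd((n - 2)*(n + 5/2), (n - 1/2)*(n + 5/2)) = n + 5/2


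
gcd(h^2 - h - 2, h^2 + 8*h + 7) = h + 1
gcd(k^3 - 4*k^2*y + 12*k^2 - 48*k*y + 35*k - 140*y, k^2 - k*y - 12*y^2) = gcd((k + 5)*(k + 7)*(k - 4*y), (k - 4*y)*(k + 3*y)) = -k + 4*y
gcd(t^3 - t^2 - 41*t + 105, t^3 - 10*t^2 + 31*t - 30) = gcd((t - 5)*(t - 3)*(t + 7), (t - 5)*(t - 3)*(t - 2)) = t^2 - 8*t + 15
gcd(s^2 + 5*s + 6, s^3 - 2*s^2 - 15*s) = s + 3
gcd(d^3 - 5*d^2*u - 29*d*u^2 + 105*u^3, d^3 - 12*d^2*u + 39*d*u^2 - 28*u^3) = -d + 7*u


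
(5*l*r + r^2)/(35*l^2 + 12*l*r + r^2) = r/(7*l + r)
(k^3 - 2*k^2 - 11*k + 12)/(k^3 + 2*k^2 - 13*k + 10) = (k^2 - k - 12)/(k^2 + 3*k - 10)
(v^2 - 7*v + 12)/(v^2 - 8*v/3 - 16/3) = 3*(v - 3)/(3*v + 4)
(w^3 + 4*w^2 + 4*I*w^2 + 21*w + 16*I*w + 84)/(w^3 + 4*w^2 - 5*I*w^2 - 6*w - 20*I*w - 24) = (w + 7*I)/(w - 2*I)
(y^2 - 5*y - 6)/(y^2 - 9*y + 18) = (y + 1)/(y - 3)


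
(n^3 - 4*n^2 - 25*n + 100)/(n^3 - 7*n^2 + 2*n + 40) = (n + 5)/(n + 2)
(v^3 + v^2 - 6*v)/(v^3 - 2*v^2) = (v + 3)/v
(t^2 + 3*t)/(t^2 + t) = (t + 3)/(t + 1)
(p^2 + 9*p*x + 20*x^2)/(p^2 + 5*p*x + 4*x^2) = (p + 5*x)/(p + x)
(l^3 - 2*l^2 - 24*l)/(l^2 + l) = (l^2 - 2*l - 24)/(l + 1)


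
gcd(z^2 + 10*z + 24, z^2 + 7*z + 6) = z + 6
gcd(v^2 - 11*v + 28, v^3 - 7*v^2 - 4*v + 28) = v - 7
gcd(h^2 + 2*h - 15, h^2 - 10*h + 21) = h - 3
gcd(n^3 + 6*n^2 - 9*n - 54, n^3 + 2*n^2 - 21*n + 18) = n^2 + 3*n - 18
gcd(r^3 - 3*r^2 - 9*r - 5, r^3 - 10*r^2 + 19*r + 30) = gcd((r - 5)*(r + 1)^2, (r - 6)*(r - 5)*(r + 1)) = r^2 - 4*r - 5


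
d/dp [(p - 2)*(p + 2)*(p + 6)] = 3*p^2 + 12*p - 4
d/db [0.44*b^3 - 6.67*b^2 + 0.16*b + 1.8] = 1.32*b^2 - 13.34*b + 0.16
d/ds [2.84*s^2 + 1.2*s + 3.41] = 5.68*s + 1.2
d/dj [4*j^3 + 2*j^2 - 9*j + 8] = 12*j^2 + 4*j - 9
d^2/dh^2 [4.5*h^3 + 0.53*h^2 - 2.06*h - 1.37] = 27.0*h + 1.06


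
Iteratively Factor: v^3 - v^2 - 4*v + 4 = (v - 2)*(v^2 + v - 2) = (v - 2)*(v - 1)*(v + 2)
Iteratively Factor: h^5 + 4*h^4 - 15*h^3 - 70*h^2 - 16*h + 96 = (h - 1)*(h^4 + 5*h^3 - 10*h^2 - 80*h - 96) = (h - 4)*(h - 1)*(h^3 + 9*h^2 + 26*h + 24) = (h - 4)*(h - 1)*(h + 3)*(h^2 + 6*h + 8) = (h - 4)*(h - 1)*(h + 2)*(h + 3)*(h + 4)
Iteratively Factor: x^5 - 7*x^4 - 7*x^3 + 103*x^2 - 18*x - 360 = (x - 4)*(x^4 - 3*x^3 - 19*x^2 + 27*x + 90) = (x - 4)*(x + 2)*(x^3 - 5*x^2 - 9*x + 45) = (x - 5)*(x - 4)*(x + 2)*(x^2 - 9) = (x - 5)*(x - 4)*(x - 3)*(x + 2)*(x + 3)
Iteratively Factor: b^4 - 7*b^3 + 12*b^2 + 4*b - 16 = (b - 2)*(b^3 - 5*b^2 + 2*b + 8) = (b - 2)*(b + 1)*(b^2 - 6*b + 8) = (b - 2)^2*(b + 1)*(b - 4)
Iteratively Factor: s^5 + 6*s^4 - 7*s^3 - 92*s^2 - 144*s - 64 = (s + 1)*(s^4 + 5*s^3 - 12*s^2 - 80*s - 64) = (s + 1)^2*(s^3 + 4*s^2 - 16*s - 64) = (s + 1)^2*(s + 4)*(s^2 - 16) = (s - 4)*(s + 1)^2*(s + 4)*(s + 4)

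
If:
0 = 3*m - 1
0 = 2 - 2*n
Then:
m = 1/3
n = 1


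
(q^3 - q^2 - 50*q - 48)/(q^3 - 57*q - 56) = (q + 6)/(q + 7)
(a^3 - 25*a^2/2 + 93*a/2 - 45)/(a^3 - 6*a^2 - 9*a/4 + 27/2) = 2*(a - 5)/(2*a + 3)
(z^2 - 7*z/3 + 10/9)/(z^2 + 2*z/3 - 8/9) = (3*z - 5)/(3*z + 4)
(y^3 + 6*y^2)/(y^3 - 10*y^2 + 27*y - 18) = y^2*(y + 6)/(y^3 - 10*y^2 + 27*y - 18)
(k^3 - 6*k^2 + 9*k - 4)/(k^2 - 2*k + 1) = k - 4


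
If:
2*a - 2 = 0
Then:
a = 1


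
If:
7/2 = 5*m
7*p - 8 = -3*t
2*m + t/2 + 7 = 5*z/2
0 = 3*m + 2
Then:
No Solution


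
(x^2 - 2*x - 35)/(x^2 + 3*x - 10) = (x - 7)/(x - 2)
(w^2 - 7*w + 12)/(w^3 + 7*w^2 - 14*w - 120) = (w - 3)/(w^2 + 11*w + 30)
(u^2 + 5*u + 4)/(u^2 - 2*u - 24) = (u + 1)/(u - 6)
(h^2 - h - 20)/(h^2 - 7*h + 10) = (h + 4)/(h - 2)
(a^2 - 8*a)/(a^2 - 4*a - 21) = a*(8 - a)/(-a^2 + 4*a + 21)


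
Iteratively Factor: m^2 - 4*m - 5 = (m - 5)*(m + 1)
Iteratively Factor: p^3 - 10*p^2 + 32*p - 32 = (p - 4)*(p^2 - 6*p + 8) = (p - 4)^2*(p - 2)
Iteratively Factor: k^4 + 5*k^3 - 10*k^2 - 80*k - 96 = (k + 4)*(k^3 + k^2 - 14*k - 24) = (k + 3)*(k + 4)*(k^2 - 2*k - 8) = (k + 2)*(k + 3)*(k + 4)*(k - 4)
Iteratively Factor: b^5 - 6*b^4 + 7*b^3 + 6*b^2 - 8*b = (b - 4)*(b^4 - 2*b^3 - b^2 + 2*b) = (b - 4)*(b + 1)*(b^3 - 3*b^2 + 2*b) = b*(b - 4)*(b + 1)*(b^2 - 3*b + 2) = b*(b - 4)*(b - 2)*(b + 1)*(b - 1)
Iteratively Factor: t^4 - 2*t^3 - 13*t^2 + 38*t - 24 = (t - 2)*(t^3 - 13*t + 12) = (t - 2)*(t + 4)*(t^2 - 4*t + 3) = (t - 2)*(t - 1)*(t + 4)*(t - 3)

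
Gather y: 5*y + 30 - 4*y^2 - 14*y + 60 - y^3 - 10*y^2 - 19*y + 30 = -y^3 - 14*y^2 - 28*y + 120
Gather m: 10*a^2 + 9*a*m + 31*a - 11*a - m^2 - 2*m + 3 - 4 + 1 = 10*a^2 + 20*a - m^2 + m*(9*a - 2)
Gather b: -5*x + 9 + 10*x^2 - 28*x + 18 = 10*x^2 - 33*x + 27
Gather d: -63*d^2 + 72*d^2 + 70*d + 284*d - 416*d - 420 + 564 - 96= 9*d^2 - 62*d + 48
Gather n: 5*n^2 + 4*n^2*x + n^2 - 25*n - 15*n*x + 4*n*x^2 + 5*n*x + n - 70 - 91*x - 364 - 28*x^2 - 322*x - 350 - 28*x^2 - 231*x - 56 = n^2*(4*x + 6) + n*(4*x^2 - 10*x - 24) - 56*x^2 - 644*x - 840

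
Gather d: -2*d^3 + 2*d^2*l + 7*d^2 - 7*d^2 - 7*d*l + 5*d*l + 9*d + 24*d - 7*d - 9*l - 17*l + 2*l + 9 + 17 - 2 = -2*d^3 + 2*d^2*l + d*(26 - 2*l) - 24*l + 24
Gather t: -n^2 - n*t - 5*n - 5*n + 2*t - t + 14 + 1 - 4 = -n^2 - 10*n + t*(1 - n) + 11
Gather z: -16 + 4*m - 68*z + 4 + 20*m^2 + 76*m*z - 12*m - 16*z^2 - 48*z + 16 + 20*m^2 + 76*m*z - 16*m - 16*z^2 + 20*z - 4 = 40*m^2 - 24*m - 32*z^2 + z*(152*m - 96)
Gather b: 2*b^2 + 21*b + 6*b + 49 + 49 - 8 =2*b^2 + 27*b + 90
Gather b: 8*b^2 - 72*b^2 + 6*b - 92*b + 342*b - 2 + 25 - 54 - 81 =-64*b^2 + 256*b - 112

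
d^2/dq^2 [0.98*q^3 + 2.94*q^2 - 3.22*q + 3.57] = 5.88*q + 5.88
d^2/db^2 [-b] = 0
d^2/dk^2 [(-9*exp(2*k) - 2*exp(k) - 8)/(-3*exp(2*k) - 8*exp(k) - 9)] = (-198*exp(4*k) - 156*exp(3*k) + 2196*exp(2*k) + 2420*exp(k) - 414)*exp(k)/(27*exp(6*k) + 216*exp(5*k) + 819*exp(4*k) + 1808*exp(3*k) + 2457*exp(2*k) + 1944*exp(k) + 729)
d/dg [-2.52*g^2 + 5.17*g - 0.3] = 5.17 - 5.04*g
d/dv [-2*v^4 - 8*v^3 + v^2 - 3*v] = -8*v^3 - 24*v^2 + 2*v - 3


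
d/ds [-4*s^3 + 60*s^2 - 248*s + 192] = -12*s^2 + 120*s - 248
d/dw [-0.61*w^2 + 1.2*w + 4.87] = 1.2 - 1.22*w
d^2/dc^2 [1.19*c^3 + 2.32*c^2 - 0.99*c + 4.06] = 7.14*c + 4.64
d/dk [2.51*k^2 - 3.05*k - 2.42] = 5.02*k - 3.05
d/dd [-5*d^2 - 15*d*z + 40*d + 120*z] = -10*d - 15*z + 40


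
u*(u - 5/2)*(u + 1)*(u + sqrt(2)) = u^4 - 3*u^3/2 + sqrt(2)*u^3 - 5*u^2/2 - 3*sqrt(2)*u^2/2 - 5*sqrt(2)*u/2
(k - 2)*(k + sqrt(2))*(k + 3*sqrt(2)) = k^3 - 2*k^2 + 4*sqrt(2)*k^2 - 8*sqrt(2)*k + 6*k - 12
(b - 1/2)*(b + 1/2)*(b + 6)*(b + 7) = b^4 + 13*b^3 + 167*b^2/4 - 13*b/4 - 21/2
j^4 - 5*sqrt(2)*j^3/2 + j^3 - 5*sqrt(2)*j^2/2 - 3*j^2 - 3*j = j*(j + 1)*(j - 3*sqrt(2))*(j + sqrt(2)/2)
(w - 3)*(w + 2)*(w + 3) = w^3 + 2*w^2 - 9*w - 18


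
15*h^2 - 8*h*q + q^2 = (-5*h + q)*(-3*h + q)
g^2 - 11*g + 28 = (g - 7)*(g - 4)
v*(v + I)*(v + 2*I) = v^3 + 3*I*v^2 - 2*v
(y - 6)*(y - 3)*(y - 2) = y^3 - 11*y^2 + 36*y - 36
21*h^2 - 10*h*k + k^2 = (-7*h + k)*(-3*h + k)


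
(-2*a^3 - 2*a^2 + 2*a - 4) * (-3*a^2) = 6*a^5 + 6*a^4 - 6*a^3 + 12*a^2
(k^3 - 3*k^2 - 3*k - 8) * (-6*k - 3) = -6*k^4 + 15*k^3 + 27*k^2 + 57*k + 24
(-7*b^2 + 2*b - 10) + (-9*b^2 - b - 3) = -16*b^2 + b - 13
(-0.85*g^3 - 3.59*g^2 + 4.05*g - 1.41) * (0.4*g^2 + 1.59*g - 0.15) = -0.34*g^5 - 2.7875*g^4 - 3.9606*g^3 + 6.414*g^2 - 2.8494*g + 0.2115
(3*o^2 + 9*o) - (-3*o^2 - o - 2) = 6*o^2 + 10*o + 2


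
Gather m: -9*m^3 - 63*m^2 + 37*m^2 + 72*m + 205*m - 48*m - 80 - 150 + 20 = -9*m^3 - 26*m^2 + 229*m - 210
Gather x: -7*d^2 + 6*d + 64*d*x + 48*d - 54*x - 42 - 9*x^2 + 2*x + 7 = -7*d^2 + 54*d - 9*x^2 + x*(64*d - 52) - 35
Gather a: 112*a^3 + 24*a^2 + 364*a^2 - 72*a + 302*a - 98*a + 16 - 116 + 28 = 112*a^3 + 388*a^2 + 132*a - 72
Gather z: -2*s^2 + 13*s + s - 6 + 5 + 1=-2*s^2 + 14*s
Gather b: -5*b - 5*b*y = b*(-5*y - 5)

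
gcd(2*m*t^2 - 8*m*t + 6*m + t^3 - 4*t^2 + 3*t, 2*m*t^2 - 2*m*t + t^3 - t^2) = 2*m*t - 2*m + t^2 - t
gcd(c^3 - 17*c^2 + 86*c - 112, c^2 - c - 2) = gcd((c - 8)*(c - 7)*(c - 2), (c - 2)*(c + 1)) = c - 2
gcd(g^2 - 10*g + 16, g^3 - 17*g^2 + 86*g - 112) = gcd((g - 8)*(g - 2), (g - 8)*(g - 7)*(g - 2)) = g^2 - 10*g + 16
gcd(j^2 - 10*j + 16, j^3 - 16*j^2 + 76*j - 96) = j^2 - 10*j + 16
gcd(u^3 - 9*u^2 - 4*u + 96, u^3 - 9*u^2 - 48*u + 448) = u - 8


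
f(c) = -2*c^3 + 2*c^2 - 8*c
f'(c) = -6*c^2 + 4*c - 8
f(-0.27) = 2.35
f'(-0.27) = -9.52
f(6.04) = -416.05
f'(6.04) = -202.73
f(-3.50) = 138.25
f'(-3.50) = -95.50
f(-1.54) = 24.37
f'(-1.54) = -28.39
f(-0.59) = 5.83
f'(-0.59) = -12.45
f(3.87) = -116.93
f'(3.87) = -82.38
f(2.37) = -34.35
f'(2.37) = -32.22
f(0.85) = -6.58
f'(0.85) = -8.94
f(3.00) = -60.00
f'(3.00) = -50.00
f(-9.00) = 1692.00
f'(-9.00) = -530.00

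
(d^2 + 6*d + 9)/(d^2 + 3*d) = (d + 3)/d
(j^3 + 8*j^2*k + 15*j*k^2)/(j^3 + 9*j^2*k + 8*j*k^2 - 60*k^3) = j*(j + 3*k)/(j^2 + 4*j*k - 12*k^2)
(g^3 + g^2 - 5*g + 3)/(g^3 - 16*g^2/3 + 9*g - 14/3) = 3*(g^2 + 2*g - 3)/(3*g^2 - 13*g + 14)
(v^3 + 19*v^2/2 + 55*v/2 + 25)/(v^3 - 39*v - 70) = (v + 5/2)/(v - 7)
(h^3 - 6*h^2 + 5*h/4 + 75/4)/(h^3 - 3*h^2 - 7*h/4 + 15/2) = (h - 5)/(h - 2)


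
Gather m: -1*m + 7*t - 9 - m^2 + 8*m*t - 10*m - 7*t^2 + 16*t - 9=-m^2 + m*(8*t - 11) - 7*t^2 + 23*t - 18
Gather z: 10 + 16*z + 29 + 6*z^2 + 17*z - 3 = 6*z^2 + 33*z + 36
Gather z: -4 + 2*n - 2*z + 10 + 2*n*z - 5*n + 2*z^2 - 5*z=-3*n + 2*z^2 + z*(2*n - 7) + 6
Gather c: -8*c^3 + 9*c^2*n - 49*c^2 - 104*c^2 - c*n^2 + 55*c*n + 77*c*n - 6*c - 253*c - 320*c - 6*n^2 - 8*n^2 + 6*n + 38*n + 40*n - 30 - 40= -8*c^3 + c^2*(9*n - 153) + c*(-n^2 + 132*n - 579) - 14*n^2 + 84*n - 70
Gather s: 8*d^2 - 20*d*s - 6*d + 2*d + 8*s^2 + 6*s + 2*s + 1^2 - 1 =8*d^2 - 4*d + 8*s^2 + s*(8 - 20*d)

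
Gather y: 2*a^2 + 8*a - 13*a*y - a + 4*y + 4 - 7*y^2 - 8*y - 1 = 2*a^2 + 7*a - 7*y^2 + y*(-13*a - 4) + 3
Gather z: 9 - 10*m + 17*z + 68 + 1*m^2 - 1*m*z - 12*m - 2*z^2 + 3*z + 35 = m^2 - 22*m - 2*z^2 + z*(20 - m) + 112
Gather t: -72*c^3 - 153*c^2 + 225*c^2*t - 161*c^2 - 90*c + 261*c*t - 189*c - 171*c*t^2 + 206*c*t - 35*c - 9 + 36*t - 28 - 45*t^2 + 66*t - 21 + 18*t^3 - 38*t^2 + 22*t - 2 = -72*c^3 - 314*c^2 - 314*c + 18*t^3 + t^2*(-171*c - 83) + t*(225*c^2 + 467*c + 124) - 60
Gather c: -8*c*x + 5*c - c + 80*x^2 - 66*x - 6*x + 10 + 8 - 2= c*(4 - 8*x) + 80*x^2 - 72*x + 16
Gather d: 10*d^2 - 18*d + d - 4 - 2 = 10*d^2 - 17*d - 6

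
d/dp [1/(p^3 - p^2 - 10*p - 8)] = (-3*p^2 + 2*p + 10)/(-p^3 + p^2 + 10*p + 8)^2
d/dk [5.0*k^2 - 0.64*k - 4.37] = 10.0*k - 0.64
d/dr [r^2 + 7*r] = 2*r + 7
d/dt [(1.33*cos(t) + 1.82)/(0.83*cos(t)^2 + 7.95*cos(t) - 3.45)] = (1.1039*cos(t)^2 + 3.0212*cos(t) + 19.0575)*sin(t)/(0.6889*cos(t)^4 + 13.197*cos(t)^3 + 57.4755*cos(t)^2 - 54.855*cos(t) + 11.9025)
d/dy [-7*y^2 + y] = 1 - 14*y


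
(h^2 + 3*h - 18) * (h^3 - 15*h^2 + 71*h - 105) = h^5 - 12*h^4 + 8*h^3 + 378*h^2 - 1593*h + 1890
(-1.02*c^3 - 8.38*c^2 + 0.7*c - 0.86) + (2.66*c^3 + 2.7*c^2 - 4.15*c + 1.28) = 1.64*c^3 - 5.68*c^2 - 3.45*c + 0.42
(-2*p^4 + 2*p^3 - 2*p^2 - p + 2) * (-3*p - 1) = 6*p^5 - 4*p^4 + 4*p^3 + 5*p^2 - 5*p - 2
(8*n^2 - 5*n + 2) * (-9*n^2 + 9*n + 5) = -72*n^4 + 117*n^3 - 23*n^2 - 7*n + 10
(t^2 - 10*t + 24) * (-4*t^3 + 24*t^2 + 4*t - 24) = -4*t^5 + 64*t^4 - 332*t^3 + 512*t^2 + 336*t - 576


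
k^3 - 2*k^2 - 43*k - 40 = (k - 8)*(k + 1)*(k + 5)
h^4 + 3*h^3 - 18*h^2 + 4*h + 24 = (h - 2)^2*(h + 1)*(h + 6)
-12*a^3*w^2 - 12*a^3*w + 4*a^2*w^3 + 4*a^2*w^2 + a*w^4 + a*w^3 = w*(-2*a + w)*(6*a + w)*(a*w + a)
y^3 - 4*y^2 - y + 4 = (y - 4)*(y - 1)*(y + 1)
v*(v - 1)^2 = v^3 - 2*v^2 + v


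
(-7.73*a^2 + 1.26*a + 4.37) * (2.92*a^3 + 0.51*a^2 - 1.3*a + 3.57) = -22.5716*a^5 - 0.263100000000001*a^4 + 23.452*a^3 - 27.0054*a^2 - 1.1828*a + 15.6009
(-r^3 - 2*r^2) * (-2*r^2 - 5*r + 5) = 2*r^5 + 9*r^4 + 5*r^3 - 10*r^2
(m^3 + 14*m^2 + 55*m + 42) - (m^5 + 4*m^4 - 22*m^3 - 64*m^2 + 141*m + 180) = -m^5 - 4*m^4 + 23*m^3 + 78*m^2 - 86*m - 138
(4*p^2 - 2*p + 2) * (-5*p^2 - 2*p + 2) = -20*p^4 + 2*p^3 + 2*p^2 - 8*p + 4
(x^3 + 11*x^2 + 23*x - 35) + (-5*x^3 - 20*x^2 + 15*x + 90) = -4*x^3 - 9*x^2 + 38*x + 55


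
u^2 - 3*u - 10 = (u - 5)*(u + 2)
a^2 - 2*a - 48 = (a - 8)*(a + 6)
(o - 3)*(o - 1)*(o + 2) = o^3 - 2*o^2 - 5*o + 6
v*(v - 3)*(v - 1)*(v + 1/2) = v^4 - 7*v^3/2 + v^2 + 3*v/2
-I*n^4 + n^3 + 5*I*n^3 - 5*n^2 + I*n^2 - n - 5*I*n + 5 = (n - 5)*(n + 1)*(n + I)*(-I*n + I)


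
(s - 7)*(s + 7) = s^2 - 49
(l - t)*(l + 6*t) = l^2 + 5*l*t - 6*t^2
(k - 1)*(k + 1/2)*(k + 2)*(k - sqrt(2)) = k^4 - sqrt(2)*k^3 + 3*k^3/2 - 3*sqrt(2)*k^2/2 - 3*k^2/2 - k + 3*sqrt(2)*k/2 + sqrt(2)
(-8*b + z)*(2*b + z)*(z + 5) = -16*b^2*z - 80*b^2 - 6*b*z^2 - 30*b*z + z^3 + 5*z^2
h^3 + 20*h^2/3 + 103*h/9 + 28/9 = (h + 1/3)*(h + 7/3)*(h + 4)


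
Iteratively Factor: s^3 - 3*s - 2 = (s + 1)*(s^2 - s - 2) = (s - 2)*(s + 1)*(s + 1)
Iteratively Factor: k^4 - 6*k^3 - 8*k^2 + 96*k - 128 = (k + 4)*(k^3 - 10*k^2 + 32*k - 32) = (k - 4)*(k + 4)*(k^2 - 6*k + 8) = (k - 4)^2*(k + 4)*(k - 2)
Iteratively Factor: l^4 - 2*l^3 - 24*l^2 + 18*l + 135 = (l + 3)*(l^3 - 5*l^2 - 9*l + 45) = (l - 5)*(l + 3)*(l^2 - 9) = (l - 5)*(l - 3)*(l + 3)*(l + 3)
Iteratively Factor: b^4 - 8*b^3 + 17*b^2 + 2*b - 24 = (b + 1)*(b^3 - 9*b^2 + 26*b - 24) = (b - 2)*(b + 1)*(b^2 - 7*b + 12) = (b - 3)*(b - 2)*(b + 1)*(b - 4)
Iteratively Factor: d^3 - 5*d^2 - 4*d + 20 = (d - 2)*(d^2 - 3*d - 10) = (d - 2)*(d + 2)*(d - 5)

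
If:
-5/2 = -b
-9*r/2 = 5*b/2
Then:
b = 5/2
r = -25/18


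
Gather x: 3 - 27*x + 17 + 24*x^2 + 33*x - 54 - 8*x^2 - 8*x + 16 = 16*x^2 - 2*x - 18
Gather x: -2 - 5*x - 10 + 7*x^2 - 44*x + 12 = 7*x^2 - 49*x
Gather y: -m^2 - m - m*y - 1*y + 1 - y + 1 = -m^2 - m + y*(-m - 2) + 2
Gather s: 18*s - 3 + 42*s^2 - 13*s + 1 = 42*s^2 + 5*s - 2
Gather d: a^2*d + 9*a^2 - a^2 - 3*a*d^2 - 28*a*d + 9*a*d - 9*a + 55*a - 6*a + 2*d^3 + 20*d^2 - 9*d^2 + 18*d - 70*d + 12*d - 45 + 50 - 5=8*a^2 + 40*a + 2*d^3 + d^2*(11 - 3*a) + d*(a^2 - 19*a - 40)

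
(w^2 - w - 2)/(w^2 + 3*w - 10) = (w + 1)/(w + 5)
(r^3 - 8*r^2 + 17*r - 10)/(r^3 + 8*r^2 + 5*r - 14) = (r^2 - 7*r + 10)/(r^2 + 9*r + 14)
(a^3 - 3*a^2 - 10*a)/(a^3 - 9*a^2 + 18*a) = (a^2 - 3*a - 10)/(a^2 - 9*a + 18)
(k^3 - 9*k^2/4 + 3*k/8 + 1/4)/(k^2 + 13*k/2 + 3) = (8*k^3 - 18*k^2 + 3*k + 2)/(4*(2*k^2 + 13*k + 6))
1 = 1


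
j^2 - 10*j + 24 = (j - 6)*(j - 4)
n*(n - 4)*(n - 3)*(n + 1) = n^4 - 6*n^3 + 5*n^2 + 12*n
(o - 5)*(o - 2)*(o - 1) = o^3 - 8*o^2 + 17*o - 10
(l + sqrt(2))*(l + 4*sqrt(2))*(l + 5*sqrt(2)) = l^3 + 10*sqrt(2)*l^2 + 58*l + 40*sqrt(2)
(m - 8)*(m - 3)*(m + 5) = m^3 - 6*m^2 - 31*m + 120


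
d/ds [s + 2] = 1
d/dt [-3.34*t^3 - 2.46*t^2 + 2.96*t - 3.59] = -10.02*t^2 - 4.92*t + 2.96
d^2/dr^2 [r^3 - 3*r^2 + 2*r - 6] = 6*r - 6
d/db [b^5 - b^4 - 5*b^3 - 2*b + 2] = 5*b^4 - 4*b^3 - 15*b^2 - 2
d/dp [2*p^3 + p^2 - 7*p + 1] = 6*p^2 + 2*p - 7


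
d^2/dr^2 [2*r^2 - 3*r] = 4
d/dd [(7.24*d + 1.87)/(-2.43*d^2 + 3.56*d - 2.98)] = (17.5932*d^2 + 9.0882*d - 28.2324)/(5.9049*d^4 - 17.3016*d^3 + 27.1564*d^2 - 21.2176*d + 8.8804)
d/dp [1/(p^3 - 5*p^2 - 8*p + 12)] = (-3*p^2 + 10*p + 8)/(p^3 - 5*p^2 - 8*p + 12)^2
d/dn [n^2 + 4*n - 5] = 2*n + 4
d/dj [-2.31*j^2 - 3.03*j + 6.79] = -4.62*j - 3.03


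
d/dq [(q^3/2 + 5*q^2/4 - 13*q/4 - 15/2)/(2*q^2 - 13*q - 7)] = (4*q^4 - 52*q^3 - 81*q^2 + 50*q - 299)/(4*(4*q^4 - 52*q^3 + 141*q^2 + 182*q + 49))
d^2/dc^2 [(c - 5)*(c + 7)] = 2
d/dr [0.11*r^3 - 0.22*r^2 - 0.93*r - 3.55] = 0.33*r^2 - 0.44*r - 0.93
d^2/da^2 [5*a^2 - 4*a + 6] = 10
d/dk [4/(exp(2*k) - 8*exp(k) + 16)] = 8*(4 - exp(k))*exp(k)/(exp(2*k) - 8*exp(k) + 16)^2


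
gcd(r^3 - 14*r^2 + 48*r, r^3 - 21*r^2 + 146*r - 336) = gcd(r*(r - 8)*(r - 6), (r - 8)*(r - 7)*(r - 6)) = r^2 - 14*r + 48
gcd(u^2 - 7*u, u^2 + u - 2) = 1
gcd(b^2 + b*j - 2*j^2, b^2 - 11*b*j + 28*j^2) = 1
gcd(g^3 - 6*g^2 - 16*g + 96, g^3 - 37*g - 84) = g + 4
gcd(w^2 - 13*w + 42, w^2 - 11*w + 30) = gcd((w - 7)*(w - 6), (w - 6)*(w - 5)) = w - 6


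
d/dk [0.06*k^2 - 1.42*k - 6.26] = 0.12*k - 1.42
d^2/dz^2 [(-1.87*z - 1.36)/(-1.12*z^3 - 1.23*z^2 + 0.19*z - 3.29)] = (14.074368*z^5 + 35.92848*z^4 + 36.430694*z^3 - 72.078096*z^2 - 77.378934*z - 8.570958)/(1.404928*z^9 + 4.628736*z^8 + 4.368336*z^7 + 12.671331*z^6 + 26.452767*z^5 + 10.86486*z^4 + 31.748879*z^3 + 40.297236*z^2 - 6.169737*z + 35.611289)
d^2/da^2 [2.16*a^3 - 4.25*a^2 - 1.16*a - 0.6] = 12.96*a - 8.5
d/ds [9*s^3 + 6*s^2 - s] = 27*s^2 + 12*s - 1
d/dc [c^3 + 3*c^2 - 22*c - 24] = 3*c^2 + 6*c - 22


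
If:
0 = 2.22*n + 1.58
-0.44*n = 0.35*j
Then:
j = 0.89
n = -0.71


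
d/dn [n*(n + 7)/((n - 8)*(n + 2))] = (-13*n^2 - 32*n - 112)/(n^4 - 12*n^3 + 4*n^2 + 192*n + 256)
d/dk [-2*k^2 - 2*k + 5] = -4*k - 2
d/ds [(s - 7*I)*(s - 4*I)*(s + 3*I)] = 3*s^2 - 16*I*s + 5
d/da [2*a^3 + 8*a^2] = 2*a*(3*a + 8)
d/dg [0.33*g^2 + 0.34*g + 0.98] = 0.66*g + 0.34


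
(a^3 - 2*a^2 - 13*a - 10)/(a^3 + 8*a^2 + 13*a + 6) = (a^2 - 3*a - 10)/(a^2 + 7*a + 6)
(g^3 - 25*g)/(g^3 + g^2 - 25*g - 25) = g/(g + 1)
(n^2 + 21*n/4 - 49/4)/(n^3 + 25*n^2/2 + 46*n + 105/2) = (4*n - 7)/(2*(2*n^2 + 11*n + 15))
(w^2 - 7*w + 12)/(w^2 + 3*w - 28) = (w - 3)/(w + 7)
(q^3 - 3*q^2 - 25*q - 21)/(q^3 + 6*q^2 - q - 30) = (q^2 - 6*q - 7)/(q^2 + 3*q - 10)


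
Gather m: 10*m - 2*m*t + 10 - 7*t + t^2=m*(10 - 2*t) + t^2 - 7*t + 10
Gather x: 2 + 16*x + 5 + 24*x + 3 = 40*x + 10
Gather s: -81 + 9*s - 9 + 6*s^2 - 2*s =6*s^2 + 7*s - 90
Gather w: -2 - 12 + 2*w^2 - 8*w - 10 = 2*w^2 - 8*w - 24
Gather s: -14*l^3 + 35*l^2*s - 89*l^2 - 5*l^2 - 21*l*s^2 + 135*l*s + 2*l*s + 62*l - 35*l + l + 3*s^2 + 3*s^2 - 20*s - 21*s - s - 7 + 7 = -14*l^3 - 94*l^2 + 28*l + s^2*(6 - 21*l) + s*(35*l^2 + 137*l - 42)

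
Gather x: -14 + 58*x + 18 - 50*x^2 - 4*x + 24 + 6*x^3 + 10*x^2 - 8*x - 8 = 6*x^3 - 40*x^2 + 46*x + 20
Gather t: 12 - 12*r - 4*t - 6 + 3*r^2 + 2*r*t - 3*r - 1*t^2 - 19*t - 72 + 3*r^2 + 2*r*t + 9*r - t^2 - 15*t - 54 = 6*r^2 - 6*r - 2*t^2 + t*(4*r - 38) - 120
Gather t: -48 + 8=-40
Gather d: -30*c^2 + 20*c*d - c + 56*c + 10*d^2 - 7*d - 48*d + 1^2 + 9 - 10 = -30*c^2 + 55*c + 10*d^2 + d*(20*c - 55)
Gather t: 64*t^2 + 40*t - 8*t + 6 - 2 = 64*t^2 + 32*t + 4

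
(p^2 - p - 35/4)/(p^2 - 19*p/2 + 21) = (p + 5/2)/(p - 6)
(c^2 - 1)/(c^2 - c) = (c + 1)/c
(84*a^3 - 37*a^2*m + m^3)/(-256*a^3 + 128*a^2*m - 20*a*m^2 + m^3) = (-21*a^2 + 4*a*m + m^2)/(64*a^2 - 16*a*m + m^2)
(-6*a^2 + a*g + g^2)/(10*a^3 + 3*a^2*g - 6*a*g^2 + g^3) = (-3*a - g)/(5*a^2 + 4*a*g - g^2)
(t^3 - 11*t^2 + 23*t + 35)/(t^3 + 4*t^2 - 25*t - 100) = (t^2 - 6*t - 7)/(t^2 + 9*t + 20)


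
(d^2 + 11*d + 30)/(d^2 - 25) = (d + 6)/(d - 5)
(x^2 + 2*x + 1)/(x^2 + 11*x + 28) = (x^2 + 2*x + 1)/(x^2 + 11*x + 28)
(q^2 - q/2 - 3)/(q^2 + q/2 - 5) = (2*q + 3)/(2*q + 5)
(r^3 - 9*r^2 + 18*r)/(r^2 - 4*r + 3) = r*(r - 6)/(r - 1)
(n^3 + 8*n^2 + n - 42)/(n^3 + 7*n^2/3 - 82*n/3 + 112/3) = 3*(n + 3)/(3*n - 8)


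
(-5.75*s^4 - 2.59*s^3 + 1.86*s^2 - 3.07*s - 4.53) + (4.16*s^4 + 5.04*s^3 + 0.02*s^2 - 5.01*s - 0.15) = -1.59*s^4 + 2.45*s^3 + 1.88*s^2 - 8.08*s - 4.68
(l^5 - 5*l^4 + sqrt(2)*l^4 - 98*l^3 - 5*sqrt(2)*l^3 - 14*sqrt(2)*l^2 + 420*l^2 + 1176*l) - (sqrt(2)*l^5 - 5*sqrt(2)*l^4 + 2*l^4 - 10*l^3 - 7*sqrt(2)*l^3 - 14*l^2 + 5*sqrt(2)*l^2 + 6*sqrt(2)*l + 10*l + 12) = -sqrt(2)*l^5 + l^5 - 7*l^4 + 6*sqrt(2)*l^4 - 88*l^3 + 2*sqrt(2)*l^3 - 19*sqrt(2)*l^2 + 434*l^2 - 6*sqrt(2)*l + 1166*l - 12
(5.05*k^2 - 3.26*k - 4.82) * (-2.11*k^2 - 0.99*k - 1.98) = -10.6555*k^4 + 1.8791*k^3 + 3.3986*k^2 + 11.2266*k + 9.5436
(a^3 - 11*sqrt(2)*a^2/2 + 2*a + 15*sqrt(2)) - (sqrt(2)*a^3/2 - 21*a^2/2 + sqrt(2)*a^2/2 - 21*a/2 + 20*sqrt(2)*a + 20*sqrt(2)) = -sqrt(2)*a^3/2 + a^3 - 6*sqrt(2)*a^2 + 21*a^2/2 - 20*sqrt(2)*a + 25*a/2 - 5*sqrt(2)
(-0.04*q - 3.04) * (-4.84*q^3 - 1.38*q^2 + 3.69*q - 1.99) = 0.1936*q^4 + 14.7688*q^3 + 4.0476*q^2 - 11.138*q + 6.0496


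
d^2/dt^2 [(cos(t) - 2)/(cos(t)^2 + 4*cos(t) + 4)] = (-43*cos(t)/4 + 8*cos(2*t) - cos(3*t)/4 - 12)/(cos(t) + 2)^4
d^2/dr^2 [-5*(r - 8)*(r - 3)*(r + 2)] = 90 - 30*r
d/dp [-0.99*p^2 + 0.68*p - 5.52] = 0.68 - 1.98*p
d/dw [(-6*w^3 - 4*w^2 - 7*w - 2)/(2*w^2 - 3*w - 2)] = 2*(-6*w^4 + 18*w^3 + 31*w^2 + 12*w + 4)/(4*w^4 - 12*w^3 + w^2 + 12*w + 4)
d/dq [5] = 0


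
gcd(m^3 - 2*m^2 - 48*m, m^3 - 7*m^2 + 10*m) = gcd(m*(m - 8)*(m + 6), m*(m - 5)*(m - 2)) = m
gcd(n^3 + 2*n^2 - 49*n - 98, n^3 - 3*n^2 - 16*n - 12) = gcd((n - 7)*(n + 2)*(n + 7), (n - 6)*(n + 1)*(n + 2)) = n + 2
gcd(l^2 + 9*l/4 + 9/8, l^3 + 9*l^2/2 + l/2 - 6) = l + 3/2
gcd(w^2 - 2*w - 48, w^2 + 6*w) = w + 6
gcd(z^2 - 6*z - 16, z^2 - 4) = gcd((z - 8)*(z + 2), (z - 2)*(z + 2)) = z + 2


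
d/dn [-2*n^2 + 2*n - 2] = 2 - 4*n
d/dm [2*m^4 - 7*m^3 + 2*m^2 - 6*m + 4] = 8*m^3 - 21*m^2 + 4*m - 6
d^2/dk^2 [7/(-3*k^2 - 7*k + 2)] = 14*(9*k^2 + 21*k - (6*k + 7)^2 - 6)/(3*k^2 + 7*k - 2)^3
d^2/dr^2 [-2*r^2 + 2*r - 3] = -4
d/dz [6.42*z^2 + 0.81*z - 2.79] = 12.84*z + 0.81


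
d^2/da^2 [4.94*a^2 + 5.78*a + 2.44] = 9.88000000000000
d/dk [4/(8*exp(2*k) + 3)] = -64*exp(2*k)/(8*exp(2*k) + 3)^2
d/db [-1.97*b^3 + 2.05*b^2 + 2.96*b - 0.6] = -5.91*b^2 + 4.1*b + 2.96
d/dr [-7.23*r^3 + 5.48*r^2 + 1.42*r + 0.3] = -21.69*r^2 + 10.96*r + 1.42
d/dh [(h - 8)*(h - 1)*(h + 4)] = 3*h^2 - 10*h - 28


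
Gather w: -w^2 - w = -w^2 - w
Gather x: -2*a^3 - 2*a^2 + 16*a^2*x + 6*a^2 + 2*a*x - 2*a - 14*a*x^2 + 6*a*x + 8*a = -2*a^3 + 4*a^2 - 14*a*x^2 + 6*a + x*(16*a^2 + 8*a)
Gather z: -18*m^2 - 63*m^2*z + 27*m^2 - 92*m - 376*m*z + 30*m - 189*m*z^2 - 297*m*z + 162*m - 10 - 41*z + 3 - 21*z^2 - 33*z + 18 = 9*m^2 + 100*m + z^2*(-189*m - 21) + z*(-63*m^2 - 673*m - 74) + 11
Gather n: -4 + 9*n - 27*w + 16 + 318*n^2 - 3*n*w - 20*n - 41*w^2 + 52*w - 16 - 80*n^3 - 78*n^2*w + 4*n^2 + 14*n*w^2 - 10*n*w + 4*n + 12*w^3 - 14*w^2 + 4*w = -80*n^3 + n^2*(322 - 78*w) + n*(14*w^2 - 13*w - 7) + 12*w^3 - 55*w^2 + 29*w - 4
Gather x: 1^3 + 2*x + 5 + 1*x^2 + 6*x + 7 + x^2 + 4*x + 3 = 2*x^2 + 12*x + 16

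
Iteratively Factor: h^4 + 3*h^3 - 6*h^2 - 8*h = (h)*(h^3 + 3*h^2 - 6*h - 8) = h*(h + 1)*(h^2 + 2*h - 8) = h*(h - 2)*(h + 1)*(h + 4)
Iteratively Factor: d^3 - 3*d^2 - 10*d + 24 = (d - 2)*(d^2 - d - 12) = (d - 4)*(d - 2)*(d + 3)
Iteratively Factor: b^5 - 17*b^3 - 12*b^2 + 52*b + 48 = (b - 2)*(b^4 + 2*b^3 - 13*b^2 - 38*b - 24) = (b - 4)*(b - 2)*(b^3 + 6*b^2 + 11*b + 6) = (b - 4)*(b - 2)*(b + 2)*(b^2 + 4*b + 3) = (b - 4)*(b - 2)*(b + 1)*(b + 2)*(b + 3)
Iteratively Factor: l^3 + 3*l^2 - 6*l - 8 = (l - 2)*(l^2 + 5*l + 4) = (l - 2)*(l + 1)*(l + 4)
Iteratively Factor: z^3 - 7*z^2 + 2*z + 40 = (z + 2)*(z^2 - 9*z + 20) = (z - 4)*(z + 2)*(z - 5)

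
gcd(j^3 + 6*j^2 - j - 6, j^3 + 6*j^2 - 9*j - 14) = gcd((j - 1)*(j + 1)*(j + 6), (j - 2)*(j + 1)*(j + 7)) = j + 1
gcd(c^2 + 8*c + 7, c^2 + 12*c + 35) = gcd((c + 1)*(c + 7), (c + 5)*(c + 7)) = c + 7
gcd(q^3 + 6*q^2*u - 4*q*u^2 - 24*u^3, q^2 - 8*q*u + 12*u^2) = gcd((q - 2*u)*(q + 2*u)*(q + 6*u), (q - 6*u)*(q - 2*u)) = q - 2*u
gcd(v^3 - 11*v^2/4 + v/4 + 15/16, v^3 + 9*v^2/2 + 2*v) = v + 1/2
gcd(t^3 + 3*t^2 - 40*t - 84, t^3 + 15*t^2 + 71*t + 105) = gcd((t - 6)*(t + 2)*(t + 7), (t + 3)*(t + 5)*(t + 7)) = t + 7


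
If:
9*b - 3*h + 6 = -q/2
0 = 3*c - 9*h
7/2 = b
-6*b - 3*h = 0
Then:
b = 7/2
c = -21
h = -7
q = -117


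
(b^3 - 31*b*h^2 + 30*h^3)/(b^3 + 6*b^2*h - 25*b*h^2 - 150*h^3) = (b - h)/(b + 5*h)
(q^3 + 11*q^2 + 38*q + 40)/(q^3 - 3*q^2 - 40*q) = (q^2 + 6*q + 8)/(q*(q - 8))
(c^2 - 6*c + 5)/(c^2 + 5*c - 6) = (c - 5)/(c + 6)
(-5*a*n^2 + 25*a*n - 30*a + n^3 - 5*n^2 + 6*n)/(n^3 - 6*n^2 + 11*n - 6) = (-5*a + n)/(n - 1)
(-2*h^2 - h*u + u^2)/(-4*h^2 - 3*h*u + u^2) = (-2*h + u)/(-4*h + u)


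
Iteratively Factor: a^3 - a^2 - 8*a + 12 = (a + 3)*(a^2 - 4*a + 4) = (a - 2)*(a + 3)*(a - 2)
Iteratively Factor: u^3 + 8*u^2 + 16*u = (u)*(u^2 + 8*u + 16) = u*(u + 4)*(u + 4)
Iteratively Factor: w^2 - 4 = (w + 2)*(w - 2)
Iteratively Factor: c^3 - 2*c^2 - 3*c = (c + 1)*(c^2 - 3*c) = (c - 3)*(c + 1)*(c)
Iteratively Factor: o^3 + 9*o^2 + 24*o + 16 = (o + 4)*(o^2 + 5*o + 4) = (o + 4)^2*(o + 1)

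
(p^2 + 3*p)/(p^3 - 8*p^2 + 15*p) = (p + 3)/(p^2 - 8*p + 15)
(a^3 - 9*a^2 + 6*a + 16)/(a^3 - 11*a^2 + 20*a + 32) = (a - 2)/(a - 4)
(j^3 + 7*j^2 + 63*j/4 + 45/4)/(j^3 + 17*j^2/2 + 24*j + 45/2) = (j + 3/2)/(j + 3)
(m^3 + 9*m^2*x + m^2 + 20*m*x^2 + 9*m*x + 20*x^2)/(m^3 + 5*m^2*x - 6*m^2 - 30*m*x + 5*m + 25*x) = (m^2 + 4*m*x + m + 4*x)/(m^2 - 6*m + 5)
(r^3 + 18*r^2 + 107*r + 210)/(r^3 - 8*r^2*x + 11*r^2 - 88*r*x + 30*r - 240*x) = (-r - 7)/(-r + 8*x)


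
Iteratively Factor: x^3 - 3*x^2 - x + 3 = (x + 1)*(x^2 - 4*x + 3) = (x - 3)*(x + 1)*(x - 1)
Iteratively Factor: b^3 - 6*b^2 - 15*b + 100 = (b - 5)*(b^2 - b - 20) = (b - 5)*(b + 4)*(b - 5)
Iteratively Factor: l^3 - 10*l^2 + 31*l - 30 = (l - 2)*(l^2 - 8*l + 15) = (l - 5)*(l - 2)*(l - 3)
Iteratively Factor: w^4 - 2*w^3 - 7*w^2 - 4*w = (w)*(w^3 - 2*w^2 - 7*w - 4) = w*(w + 1)*(w^2 - 3*w - 4) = w*(w - 4)*(w + 1)*(w + 1)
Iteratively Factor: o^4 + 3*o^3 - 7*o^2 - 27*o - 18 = (o + 1)*(o^3 + 2*o^2 - 9*o - 18) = (o - 3)*(o + 1)*(o^2 + 5*o + 6) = (o - 3)*(o + 1)*(o + 3)*(o + 2)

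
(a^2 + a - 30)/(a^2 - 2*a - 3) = (-a^2 - a + 30)/(-a^2 + 2*a + 3)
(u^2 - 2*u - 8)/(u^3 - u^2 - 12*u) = (u + 2)/(u*(u + 3))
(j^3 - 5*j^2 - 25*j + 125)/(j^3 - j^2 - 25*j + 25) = (j - 5)/(j - 1)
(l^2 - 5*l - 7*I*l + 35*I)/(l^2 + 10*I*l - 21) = (l^2 - 5*l - 7*I*l + 35*I)/(l^2 + 10*I*l - 21)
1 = 1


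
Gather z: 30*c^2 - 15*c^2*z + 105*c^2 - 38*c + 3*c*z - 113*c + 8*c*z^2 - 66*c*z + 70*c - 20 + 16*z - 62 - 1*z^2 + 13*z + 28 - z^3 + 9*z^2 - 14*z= 135*c^2 - 81*c - z^3 + z^2*(8*c + 8) + z*(-15*c^2 - 63*c + 15) - 54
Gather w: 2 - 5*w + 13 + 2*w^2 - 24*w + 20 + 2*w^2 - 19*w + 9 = 4*w^2 - 48*w + 44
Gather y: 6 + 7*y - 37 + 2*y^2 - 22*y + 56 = 2*y^2 - 15*y + 25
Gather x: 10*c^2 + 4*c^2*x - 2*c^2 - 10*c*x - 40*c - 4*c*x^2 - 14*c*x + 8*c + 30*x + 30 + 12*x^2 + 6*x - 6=8*c^2 - 32*c + x^2*(12 - 4*c) + x*(4*c^2 - 24*c + 36) + 24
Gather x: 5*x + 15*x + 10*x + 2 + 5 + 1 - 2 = 30*x + 6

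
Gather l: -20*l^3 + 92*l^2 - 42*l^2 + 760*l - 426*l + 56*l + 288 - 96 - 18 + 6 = -20*l^3 + 50*l^2 + 390*l + 180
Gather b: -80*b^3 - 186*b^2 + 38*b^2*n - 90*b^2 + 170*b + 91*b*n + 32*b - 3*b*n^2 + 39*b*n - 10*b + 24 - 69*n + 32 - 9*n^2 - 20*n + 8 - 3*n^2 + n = -80*b^3 + b^2*(38*n - 276) + b*(-3*n^2 + 130*n + 192) - 12*n^2 - 88*n + 64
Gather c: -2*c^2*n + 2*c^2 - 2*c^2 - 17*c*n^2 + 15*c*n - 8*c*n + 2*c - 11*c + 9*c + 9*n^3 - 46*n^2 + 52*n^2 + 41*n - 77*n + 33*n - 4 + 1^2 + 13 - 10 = -2*c^2*n + c*(-17*n^2 + 7*n) + 9*n^3 + 6*n^2 - 3*n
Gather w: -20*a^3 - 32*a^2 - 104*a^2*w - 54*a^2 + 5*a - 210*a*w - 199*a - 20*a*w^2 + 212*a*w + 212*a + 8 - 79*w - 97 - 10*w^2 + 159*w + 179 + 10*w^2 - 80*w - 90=-20*a^3 - 86*a^2 - 20*a*w^2 + 18*a + w*(-104*a^2 + 2*a)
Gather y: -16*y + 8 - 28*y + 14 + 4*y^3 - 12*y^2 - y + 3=4*y^3 - 12*y^2 - 45*y + 25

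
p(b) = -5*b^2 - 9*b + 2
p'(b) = -10*b - 9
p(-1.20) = 5.60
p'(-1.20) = 3.00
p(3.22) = -78.82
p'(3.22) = -41.20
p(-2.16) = -1.89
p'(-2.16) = 12.60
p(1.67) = -26.97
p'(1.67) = -25.70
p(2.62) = -55.90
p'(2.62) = -35.20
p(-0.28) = 4.13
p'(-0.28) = -6.20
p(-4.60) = -62.40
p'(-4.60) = 37.00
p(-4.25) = -50.06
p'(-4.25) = 33.50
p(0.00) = 2.00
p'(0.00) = -9.00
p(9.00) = -484.00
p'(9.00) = -99.00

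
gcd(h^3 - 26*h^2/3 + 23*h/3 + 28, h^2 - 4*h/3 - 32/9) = h + 4/3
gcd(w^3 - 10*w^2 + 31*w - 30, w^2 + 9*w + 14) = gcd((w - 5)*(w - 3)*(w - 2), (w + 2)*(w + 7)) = 1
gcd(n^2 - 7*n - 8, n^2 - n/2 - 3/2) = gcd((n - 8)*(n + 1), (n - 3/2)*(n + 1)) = n + 1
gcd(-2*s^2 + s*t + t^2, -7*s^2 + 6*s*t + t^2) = s - t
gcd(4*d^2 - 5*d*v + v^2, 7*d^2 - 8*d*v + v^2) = -d + v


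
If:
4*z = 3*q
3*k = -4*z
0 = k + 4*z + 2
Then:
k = 1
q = -1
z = -3/4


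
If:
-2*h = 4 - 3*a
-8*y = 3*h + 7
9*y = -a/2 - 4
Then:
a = 46/73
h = -77/73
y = -35/73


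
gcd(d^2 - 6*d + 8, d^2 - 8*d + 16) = d - 4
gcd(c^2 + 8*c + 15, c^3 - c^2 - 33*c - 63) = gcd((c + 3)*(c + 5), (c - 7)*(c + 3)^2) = c + 3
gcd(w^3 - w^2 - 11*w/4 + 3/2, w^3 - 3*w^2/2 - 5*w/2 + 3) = w^2 - w/2 - 3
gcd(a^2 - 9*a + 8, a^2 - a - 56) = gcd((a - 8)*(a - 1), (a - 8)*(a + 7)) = a - 8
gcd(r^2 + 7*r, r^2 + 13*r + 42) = r + 7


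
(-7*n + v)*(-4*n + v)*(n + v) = 28*n^3 + 17*n^2*v - 10*n*v^2 + v^3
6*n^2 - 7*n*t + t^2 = (-6*n + t)*(-n + t)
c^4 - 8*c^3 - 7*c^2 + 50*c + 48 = (c - 8)*(c - 3)*(c + 1)*(c + 2)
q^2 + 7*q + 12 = (q + 3)*(q + 4)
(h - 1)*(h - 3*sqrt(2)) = h^2 - 3*sqrt(2)*h - h + 3*sqrt(2)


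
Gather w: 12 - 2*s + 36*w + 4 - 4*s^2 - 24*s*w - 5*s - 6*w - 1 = -4*s^2 - 7*s + w*(30 - 24*s) + 15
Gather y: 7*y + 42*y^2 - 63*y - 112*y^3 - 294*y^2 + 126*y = -112*y^3 - 252*y^2 + 70*y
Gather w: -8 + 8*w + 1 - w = 7*w - 7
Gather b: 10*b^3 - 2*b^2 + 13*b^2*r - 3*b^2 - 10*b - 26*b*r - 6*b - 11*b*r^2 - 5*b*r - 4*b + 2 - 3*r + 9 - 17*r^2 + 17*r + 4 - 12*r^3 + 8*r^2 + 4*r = 10*b^3 + b^2*(13*r - 5) + b*(-11*r^2 - 31*r - 20) - 12*r^3 - 9*r^2 + 18*r + 15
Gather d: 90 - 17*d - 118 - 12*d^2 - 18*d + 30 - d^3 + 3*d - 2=-d^3 - 12*d^2 - 32*d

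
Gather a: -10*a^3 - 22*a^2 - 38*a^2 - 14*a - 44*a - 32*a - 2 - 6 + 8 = -10*a^3 - 60*a^2 - 90*a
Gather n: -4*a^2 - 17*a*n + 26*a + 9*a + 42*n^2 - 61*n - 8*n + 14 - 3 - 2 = -4*a^2 + 35*a + 42*n^2 + n*(-17*a - 69) + 9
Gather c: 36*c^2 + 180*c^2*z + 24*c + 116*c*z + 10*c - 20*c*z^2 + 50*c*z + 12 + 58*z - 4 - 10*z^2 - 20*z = c^2*(180*z + 36) + c*(-20*z^2 + 166*z + 34) - 10*z^2 + 38*z + 8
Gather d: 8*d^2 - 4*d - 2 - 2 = 8*d^2 - 4*d - 4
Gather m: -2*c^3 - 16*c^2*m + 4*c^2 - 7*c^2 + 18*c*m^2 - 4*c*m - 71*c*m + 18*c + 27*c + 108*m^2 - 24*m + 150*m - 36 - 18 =-2*c^3 - 3*c^2 + 45*c + m^2*(18*c + 108) + m*(-16*c^2 - 75*c + 126) - 54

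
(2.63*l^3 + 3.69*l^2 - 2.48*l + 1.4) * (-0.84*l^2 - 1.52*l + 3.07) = -2.2092*l^5 - 7.0972*l^4 + 4.5485*l^3 + 13.9219*l^2 - 9.7416*l + 4.298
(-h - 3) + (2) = -h - 1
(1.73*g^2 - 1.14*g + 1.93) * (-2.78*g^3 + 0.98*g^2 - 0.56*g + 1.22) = -4.8094*g^5 + 4.8646*g^4 - 7.4514*g^3 + 4.6404*g^2 - 2.4716*g + 2.3546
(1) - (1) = 0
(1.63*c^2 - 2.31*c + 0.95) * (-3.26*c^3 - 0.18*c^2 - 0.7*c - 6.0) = -5.3138*c^5 + 7.2372*c^4 - 3.8222*c^3 - 8.334*c^2 + 13.195*c - 5.7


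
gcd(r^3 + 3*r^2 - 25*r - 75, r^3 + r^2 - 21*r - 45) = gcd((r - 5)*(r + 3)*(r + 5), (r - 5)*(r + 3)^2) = r^2 - 2*r - 15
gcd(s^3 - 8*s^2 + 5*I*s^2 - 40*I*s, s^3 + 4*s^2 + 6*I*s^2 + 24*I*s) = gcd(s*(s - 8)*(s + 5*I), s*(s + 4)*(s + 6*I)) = s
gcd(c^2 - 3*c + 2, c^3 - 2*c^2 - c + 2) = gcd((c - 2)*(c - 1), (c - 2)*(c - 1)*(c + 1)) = c^2 - 3*c + 2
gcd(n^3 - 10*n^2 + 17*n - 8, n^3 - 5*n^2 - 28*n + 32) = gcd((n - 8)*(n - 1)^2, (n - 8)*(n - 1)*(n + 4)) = n^2 - 9*n + 8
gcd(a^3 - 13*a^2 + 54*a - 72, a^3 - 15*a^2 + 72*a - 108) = a^2 - 9*a + 18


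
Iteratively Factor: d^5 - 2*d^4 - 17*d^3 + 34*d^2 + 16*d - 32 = (d - 2)*(d^4 - 17*d^2 + 16) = (d - 4)*(d - 2)*(d^3 + 4*d^2 - d - 4) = (d - 4)*(d - 2)*(d + 1)*(d^2 + 3*d - 4) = (d - 4)*(d - 2)*(d + 1)*(d + 4)*(d - 1)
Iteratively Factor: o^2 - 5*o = (o)*(o - 5)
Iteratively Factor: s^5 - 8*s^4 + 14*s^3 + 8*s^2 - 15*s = (s + 1)*(s^4 - 9*s^3 + 23*s^2 - 15*s) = (s - 1)*(s + 1)*(s^3 - 8*s^2 + 15*s) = (s - 3)*(s - 1)*(s + 1)*(s^2 - 5*s) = s*(s - 3)*(s - 1)*(s + 1)*(s - 5)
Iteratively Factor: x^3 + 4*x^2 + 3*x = (x + 3)*(x^2 + x) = (x + 1)*(x + 3)*(x)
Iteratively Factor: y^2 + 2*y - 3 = (y - 1)*(y + 3)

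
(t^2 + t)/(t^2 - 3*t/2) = 2*(t + 1)/(2*t - 3)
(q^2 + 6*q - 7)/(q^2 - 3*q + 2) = (q + 7)/(q - 2)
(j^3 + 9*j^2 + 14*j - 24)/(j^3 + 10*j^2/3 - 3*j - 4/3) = 3*(j + 6)/(3*j + 1)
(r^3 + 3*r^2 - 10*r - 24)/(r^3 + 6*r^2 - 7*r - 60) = (r + 2)/(r + 5)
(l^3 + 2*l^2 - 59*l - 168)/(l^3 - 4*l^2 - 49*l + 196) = (l^2 - 5*l - 24)/(l^2 - 11*l + 28)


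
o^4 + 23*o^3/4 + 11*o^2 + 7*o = o*(o + 7/4)*(o + 2)^2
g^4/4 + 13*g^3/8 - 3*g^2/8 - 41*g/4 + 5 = (g/4 + 1)*(g - 2)*(g - 1/2)*(g + 5)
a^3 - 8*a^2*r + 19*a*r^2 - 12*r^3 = (a - 4*r)*(a - 3*r)*(a - r)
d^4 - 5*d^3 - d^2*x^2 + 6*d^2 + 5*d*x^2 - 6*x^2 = (d - 3)*(d - 2)*(d - x)*(d + x)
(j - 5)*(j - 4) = j^2 - 9*j + 20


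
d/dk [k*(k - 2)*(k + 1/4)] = 3*k^2 - 7*k/2 - 1/2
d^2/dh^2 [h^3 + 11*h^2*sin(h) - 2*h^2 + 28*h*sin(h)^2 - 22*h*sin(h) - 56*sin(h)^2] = -11*h^2*sin(h) + 22*h*sin(h) + 44*h*cos(h) + 56*h*cos(2*h) + 6*h + 22*sin(h) + 56*sin(2*h) - 44*cos(h) - 112*cos(2*h) - 4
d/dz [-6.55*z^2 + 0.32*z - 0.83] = 0.32 - 13.1*z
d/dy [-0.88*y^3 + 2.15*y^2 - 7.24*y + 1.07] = -2.64*y^2 + 4.3*y - 7.24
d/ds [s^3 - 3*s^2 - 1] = 3*s*(s - 2)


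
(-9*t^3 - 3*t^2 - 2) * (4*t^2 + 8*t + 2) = -36*t^5 - 84*t^4 - 42*t^3 - 14*t^2 - 16*t - 4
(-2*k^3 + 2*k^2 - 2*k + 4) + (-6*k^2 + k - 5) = -2*k^3 - 4*k^2 - k - 1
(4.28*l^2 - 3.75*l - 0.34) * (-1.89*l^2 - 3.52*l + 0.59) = -8.0892*l^4 - 7.9781*l^3 + 16.3678*l^2 - 1.0157*l - 0.2006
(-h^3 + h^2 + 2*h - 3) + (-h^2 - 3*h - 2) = -h^3 - h - 5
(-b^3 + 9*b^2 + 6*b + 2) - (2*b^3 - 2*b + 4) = -3*b^3 + 9*b^2 + 8*b - 2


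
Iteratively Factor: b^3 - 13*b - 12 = (b + 1)*(b^2 - b - 12) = (b + 1)*(b + 3)*(b - 4)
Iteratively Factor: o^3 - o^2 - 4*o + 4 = (o - 1)*(o^2 - 4) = (o - 1)*(o + 2)*(o - 2)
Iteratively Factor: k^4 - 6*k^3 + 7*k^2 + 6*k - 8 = (k - 1)*(k^3 - 5*k^2 + 2*k + 8) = (k - 4)*(k - 1)*(k^2 - k - 2) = (k - 4)*(k - 1)*(k + 1)*(k - 2)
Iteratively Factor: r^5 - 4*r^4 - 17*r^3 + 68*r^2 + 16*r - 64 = (r - 4)*(r^4 - 17*r^2 + 16) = (r - 4)*(r + 4)*(r^3 - 4*r^2 - r + 4) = (r - 4)*(r + 1)*(r + 4)*(r^2 - 5*r + 4) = (r - 4)^2*(r + 1)*(r + 4)*(r - 1)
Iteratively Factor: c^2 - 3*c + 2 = (c - 1)*(c - 2)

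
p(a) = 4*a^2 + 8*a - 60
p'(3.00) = 32.00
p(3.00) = 0.00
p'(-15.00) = -112.00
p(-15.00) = 720.00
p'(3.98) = 39.84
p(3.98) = 35.20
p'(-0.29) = 5.68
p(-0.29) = -61.98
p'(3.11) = 32.88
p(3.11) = 3.57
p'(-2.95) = -15.60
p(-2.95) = -48.79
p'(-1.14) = -1.12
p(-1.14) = -63.92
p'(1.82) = 22.56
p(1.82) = -32.19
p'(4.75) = 46.00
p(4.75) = 68.25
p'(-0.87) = 1.04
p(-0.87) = -63.93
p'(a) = 8*a + 8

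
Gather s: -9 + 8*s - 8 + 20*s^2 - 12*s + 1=20*s^2 - 4*s - 16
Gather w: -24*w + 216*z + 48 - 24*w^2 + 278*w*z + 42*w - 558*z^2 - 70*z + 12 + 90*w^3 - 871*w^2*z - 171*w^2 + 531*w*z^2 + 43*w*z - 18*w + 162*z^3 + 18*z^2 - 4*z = 90*w^3 + w^2*(-871*z - 195) + w*(531*z^2 + 321*z) + 162*z^3 - 540*z^2 + 142*z + 60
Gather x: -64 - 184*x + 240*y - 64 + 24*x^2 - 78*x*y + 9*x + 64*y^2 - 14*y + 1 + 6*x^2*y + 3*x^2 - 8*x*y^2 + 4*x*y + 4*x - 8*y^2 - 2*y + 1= x^2*(6*y + 27) + x*(-8*y^2 - 74*y - 171) + 56*y^2 + 224*y - 126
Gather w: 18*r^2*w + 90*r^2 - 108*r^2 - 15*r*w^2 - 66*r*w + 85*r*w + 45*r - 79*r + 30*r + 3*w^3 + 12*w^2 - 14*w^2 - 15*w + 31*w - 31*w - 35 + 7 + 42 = -18*r^2 - 4*r + 3*w^3 + w^2*(-15*r - 2) + w*(18*r^2 + 19*r - 15) + 14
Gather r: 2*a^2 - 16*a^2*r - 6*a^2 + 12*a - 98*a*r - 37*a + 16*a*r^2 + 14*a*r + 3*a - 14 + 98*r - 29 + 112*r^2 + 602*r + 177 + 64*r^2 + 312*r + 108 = -4*a^2 - 22*a + r^2*(16*a + 176) + r*(-16*a^2 - 84*a + 1012) + 242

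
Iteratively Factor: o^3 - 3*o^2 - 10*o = (o)*(o^2 - 3*o - 10) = o*(o - 5)*(o + 2)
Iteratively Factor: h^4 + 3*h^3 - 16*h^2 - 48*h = (h)*(h^3 + 3*h^2 - 16*h - 48) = h*(h - 4)*(h^2 + 7*h + 12) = h*(h - 4)*(h + 4)*(h + 3)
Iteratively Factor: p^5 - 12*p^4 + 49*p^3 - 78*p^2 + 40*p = (p - 1)*(p^4 - 11*p^3 + 38*p^2 - 40*p) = (p - 5)*(p - 1)*(p^3 - 6*p^2 + 8*p) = p*(p - 5)*(p - 1)*(p^2 - 6*p + 8) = p*(p - 5)*(p - 2)*(p - 1)*(p - 4)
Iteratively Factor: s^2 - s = (s - 1)*(s)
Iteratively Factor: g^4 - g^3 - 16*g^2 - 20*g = (g - 5)*(g^3 + 4*g^2 + 4*g) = (g - 5)*(g + 2)*(g^2 + 2*g) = (g - 5)*(g + 2)^2*(g)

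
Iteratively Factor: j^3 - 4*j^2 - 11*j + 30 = (j - 5)*(j^2 + j - 6) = (j - 5)*(j + 3)*(j - 2)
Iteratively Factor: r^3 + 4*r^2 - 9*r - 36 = (r + 3)*(r^2 + r - 12) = (r - 3)*(r + 3)*(r + 4)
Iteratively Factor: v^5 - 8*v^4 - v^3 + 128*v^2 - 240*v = (v + 4)*(v^4 - 12*v^3 + 47*v^2 - 60*v) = v*(v + 4)*(v^3 - 12*v^2 + 47*v - 60) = v*(v - 3)*(v + 4)*(v^2 - 9*v + 20) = v*(v - 4)*(v - 3)*(v + 4)*(v - 5)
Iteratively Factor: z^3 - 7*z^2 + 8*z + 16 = (z - 4)*(z^2 - 3*z - 4) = (z - 4)^2*(z + 1)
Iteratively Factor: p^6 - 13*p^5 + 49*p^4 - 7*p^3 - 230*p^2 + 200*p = (p - 5)*(p^5 - 8*p^4 + 9*p^3 + 38*p^2 - 40*p) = (p - 5)^2*(p^4 - 3*p^3 - 6*p^2 + 8*p) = (p - 5)^2*(p - 1)*(p^3 - 2*p^2 - 8*p) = (p - 5)^2*(p - 4)*(p - 1)*(p^2 + 2*p) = (p - 5)^2*(p - 4)*(p - 1)*(p + 2)*(p)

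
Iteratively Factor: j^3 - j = (j + 1)*(j^2 - j) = (j - 1)*(j + 1)*(j)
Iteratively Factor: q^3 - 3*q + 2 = (q + 2)*(q^2 - 2*q + 1) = (q - 1)*(q + 2)*(q - 1)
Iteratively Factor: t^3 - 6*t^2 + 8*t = (t - 4)*(t^2 - 2*t) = t*(t - 4)*(t - 2)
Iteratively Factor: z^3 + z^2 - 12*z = (z - 3)*(z^2 + 4*z) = (z - 3)*(z + 4)*(z)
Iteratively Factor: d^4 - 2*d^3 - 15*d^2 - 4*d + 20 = (d - 5)*(d^3 + 3*d^2 - 4) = (d - 5)*(d + 2)*(d^2 + d - 2) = (d - 5)*(d + 2)^2*(d - 1)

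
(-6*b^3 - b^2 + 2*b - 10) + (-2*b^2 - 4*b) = -6*b^3 - 3*b^2 - 2*b - 10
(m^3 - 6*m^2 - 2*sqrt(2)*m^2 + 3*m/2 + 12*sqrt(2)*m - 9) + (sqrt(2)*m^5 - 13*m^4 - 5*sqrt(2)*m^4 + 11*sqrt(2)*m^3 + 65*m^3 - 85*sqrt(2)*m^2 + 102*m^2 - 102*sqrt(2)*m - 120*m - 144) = sqrt(2)*m^5 - 13*m^4 - 5*sqrt(2)*m^4 + 11*sqrt(2)*m^3 + 66*m^3 - 87*sqrt(2)*m^2 + 96*m^2 - 90*sqrt(2)*m - 237*m/2 - 153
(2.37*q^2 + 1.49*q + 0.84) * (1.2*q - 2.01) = 2.844*q^3 - 2.9757*q^2 - 1.9869*q - 1.6884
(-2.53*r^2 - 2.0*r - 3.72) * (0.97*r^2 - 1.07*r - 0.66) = -2.4541*r^4 + 0.7671*r^3 + 0.2014*r^2 + 5.3004*r + 2.4552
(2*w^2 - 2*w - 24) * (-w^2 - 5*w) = -2*w^4 - 8*w^3 + 34*w^2 + 120*w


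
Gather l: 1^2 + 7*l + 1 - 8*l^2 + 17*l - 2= -8*l^2 + 24*l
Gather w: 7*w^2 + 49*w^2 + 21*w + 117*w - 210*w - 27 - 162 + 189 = 56*w^2 - 72*w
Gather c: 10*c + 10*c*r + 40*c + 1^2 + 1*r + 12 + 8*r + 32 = c*(10*r + 50) + 9*r + 45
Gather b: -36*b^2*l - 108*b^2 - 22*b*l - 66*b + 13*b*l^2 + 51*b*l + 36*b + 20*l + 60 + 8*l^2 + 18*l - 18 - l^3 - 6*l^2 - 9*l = b^2*(-36*l - 108) + b*(13*l^2 + 29*l - 30) - l^3 + 2*l^2 + 29*l + 42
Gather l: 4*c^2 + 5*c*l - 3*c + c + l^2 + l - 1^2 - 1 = 4*c^2 - 2*c + l^2 + l*(5*c + 1) - 2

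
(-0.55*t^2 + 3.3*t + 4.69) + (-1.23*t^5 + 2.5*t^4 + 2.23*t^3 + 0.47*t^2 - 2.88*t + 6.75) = -1.23*t^5 + 2.5*t^4 + 2.23*t^3 - 0.0800000000000001*t^2 + 0.42*t + 11.44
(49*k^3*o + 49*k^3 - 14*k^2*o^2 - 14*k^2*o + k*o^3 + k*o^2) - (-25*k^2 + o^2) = 49*k^3*o + 49*k^3 - 14*k^2*o^2 - 14*k^2*o + 25*k^2 + k*o^3 + k*o^2 - o^2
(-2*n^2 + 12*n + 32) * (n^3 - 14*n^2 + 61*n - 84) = -2*n^5 + 40*n^4 - 258*n^3 + 452*n^2 + 944*n - 2688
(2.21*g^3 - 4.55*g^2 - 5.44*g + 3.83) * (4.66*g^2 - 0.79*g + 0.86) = 10.2986*g^5 - 22.9489*g^4 - 19.8553*g^3 + 18.2324*g^2 - 7.7041*g + 3.2938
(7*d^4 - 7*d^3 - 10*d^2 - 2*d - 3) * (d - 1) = 7*d^5 - 14*d^4 - 3*d^3 + 8*d^2 - d + 3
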